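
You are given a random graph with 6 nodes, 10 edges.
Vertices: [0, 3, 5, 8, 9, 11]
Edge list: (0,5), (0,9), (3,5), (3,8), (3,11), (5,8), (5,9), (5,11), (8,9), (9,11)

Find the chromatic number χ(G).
χ(G) = 3

Clique number ω(G) = 3 (lower bound: χ ≥ ω).
The clique on [5, 8, 9] has size 3, forcing χ ≥ 3, and the coloring below uses 3 colors, so χ(G) = 3.
A valid 3-coloring: color 1: [5]; color 2: [3, 9]; color 3: [0, 8, 11].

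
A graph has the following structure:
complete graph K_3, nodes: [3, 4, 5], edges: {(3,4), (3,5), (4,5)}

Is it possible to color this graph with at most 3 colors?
A valid 3-coloring: color 1: [3]; color 2: [5]; color 3: [4].
(χ(G) = 3 ≤ 3.)

Yes, G is 3-colorable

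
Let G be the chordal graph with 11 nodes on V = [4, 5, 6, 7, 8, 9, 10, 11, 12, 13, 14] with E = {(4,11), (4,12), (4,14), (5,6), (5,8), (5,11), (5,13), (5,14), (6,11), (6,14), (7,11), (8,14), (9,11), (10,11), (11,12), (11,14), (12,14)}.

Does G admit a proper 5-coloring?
A valid 5-coloring: color 1: [8, 11, 13]; color 2: [7, 9, 10, 14]; color 3: [5, 12]; color 4: [4, 6].
(χ(G) = 4 ≤ 5.)

Yes, G is 5-colorable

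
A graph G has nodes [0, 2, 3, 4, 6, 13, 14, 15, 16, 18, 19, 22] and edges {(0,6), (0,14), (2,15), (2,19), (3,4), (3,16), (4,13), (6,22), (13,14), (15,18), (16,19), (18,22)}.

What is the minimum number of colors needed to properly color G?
Clique number ω(G) = 2 (lower bound: χ ≥ ω).
The graph is bipartite (no odd cycle), so 2 colors suffice: χ(G) = 2.
A valid 2-coloring: color 1: [0, 3, 13, 15, 19, 22]; color 2: [2, 4, 6, 14, 16, 18].

χ(G) = 2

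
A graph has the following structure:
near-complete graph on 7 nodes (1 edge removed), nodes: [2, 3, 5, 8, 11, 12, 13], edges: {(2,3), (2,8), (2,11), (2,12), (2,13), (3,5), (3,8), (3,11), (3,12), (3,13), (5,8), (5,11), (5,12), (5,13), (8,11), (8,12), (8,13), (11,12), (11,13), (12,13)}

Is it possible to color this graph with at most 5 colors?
The clique on vertices [2, 3, 8, 11, 12, 13] has size 6 > 5, so it alone needs 6 colors.

No, G is not 5-colorable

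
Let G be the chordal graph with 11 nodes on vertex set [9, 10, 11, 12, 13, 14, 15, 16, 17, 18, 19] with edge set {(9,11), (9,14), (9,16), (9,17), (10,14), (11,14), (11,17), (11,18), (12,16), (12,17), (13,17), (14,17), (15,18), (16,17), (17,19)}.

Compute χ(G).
χ(G) = 4

Clique number ω(G) = 4 (lower bound: χ ≥ ω).
The clique on [9, 11, 14, 17] has size 4, forcing χ ≥ 4, and the coloring below uses 4 colors, so χ(G) = 4.
A valid 4-coloring: color 1: [10, 17, 18]; color 2: [9, 12, 13, 15, 19]; color 3: [11, 16]; color 4: [14].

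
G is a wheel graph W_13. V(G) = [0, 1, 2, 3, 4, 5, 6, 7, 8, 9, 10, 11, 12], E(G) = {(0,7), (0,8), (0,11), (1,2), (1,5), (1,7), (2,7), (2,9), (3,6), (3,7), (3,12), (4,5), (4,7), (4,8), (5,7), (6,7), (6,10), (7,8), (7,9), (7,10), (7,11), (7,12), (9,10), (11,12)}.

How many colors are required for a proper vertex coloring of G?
Clique number ω(G) = 3 (lower bound: χ ≥ ω).
The clique on [0, 7, 8] has size 3, forcing χ ≥ 3, and the coloring below uses 3 colors, so χ(G) = 3.
A valid 3-coloring: color 1: [7]; color 2: [2, 3, 5, 8, 10, 11]; color 3: [0, 1, 4, 6, 9, 12].

χ(G) = 3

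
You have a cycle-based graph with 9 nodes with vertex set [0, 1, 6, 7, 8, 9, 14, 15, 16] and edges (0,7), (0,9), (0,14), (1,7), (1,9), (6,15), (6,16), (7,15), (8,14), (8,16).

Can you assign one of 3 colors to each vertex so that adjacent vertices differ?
A valid 3-coloring: color 1: [6, 7, 9, 14]; color 2: [0, 1, 15, 16]; color 3: [8].
(χ(G) = 3 ≤ 3.)

Yes, G is 3-colorable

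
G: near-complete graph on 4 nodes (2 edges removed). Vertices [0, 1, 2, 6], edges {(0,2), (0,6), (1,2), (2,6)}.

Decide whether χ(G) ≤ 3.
A valid 3-coloring: color 1: [2]; color 2: [1, 6]; color 3: [0].
(χ(G) = 3 ≤ 3.)

Yes, G is 3-colorable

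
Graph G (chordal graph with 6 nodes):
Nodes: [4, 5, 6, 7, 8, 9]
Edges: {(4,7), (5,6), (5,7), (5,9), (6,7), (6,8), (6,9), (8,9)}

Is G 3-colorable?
A valid 3-coloring: color 1: [4, 6]; color 2: [5, 8]; color 3: [7, 9].
(χ(G) = 3 ≤ 3.)

Yes, G is 3-colorable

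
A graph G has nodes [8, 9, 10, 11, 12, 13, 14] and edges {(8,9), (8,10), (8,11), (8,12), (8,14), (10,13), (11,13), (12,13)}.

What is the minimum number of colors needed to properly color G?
Clique number ω(G) = 2 (lower bound: χ ≥ ω).
The graph is bipartite (no odd cycle), so 2 colors suffice: χ(G) = 2.
A valid 2-coloring: color 1: [8, 13]; color 2: [9, 10, 11, 12, 14].

χ(G) = 2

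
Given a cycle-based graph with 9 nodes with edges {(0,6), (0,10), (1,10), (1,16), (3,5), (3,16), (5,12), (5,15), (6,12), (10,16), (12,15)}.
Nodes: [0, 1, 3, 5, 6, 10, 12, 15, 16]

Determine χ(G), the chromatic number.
Clique number ω(G) = 3 (lower bound: χ ≥ ω).
The clique on [1, 10, 16] has size 3, forcing χ ≥ 3, and the coloring below uses 3 colors, so χ(G) = 3.
A valid 3-coloring: color 1: [3, 10, 12]; color 2: [0, 5, 16]; color 3: [1, 6, 15].

χ(G) = 3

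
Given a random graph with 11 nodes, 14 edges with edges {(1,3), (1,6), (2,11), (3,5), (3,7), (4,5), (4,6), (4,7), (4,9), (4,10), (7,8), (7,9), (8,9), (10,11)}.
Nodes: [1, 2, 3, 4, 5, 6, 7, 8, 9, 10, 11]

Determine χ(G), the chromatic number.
Clique number ω(G) = 3 (lower bound: χ ≥ ω).
The clique on [4, 7, 9] has size 3, forcing χ ≥ 3, and the coloring below uses 3 colors, so χ(G) = 3.
A valid 3-coloring: color 1: [3, 4, 8, 11]; color 2: [1, 2, 5, 7, 10]; color 3: [6, 9].

χ(G) = 3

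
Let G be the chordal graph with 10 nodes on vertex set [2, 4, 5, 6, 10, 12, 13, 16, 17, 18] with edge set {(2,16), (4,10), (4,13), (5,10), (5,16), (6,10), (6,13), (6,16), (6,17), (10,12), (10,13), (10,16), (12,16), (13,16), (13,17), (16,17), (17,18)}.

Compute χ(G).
Clique number ω(G) = 4 (lower bound: χ ≥ ω).
The clique on [6, 13, 16, 17] has size 4, forcing χ ≥ 4, and the coloring below uses 4 colors, so χ(G) = 4.
A valid 4-coloring: color 1: [4, 16, 18]; color 2: [2, 10, 17]; color 3: [5, 12, 13]; color 4: [6].

χ(G) = 4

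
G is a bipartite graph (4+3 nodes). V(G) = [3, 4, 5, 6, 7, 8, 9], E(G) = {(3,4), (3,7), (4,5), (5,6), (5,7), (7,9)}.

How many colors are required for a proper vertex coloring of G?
χ(G) = 2

Clique number ω(G) = 2 (lower bound: χ ≥ ω).
The graph is bipartite (no odd cycle), so 2 colors suffice: χ(G) = 2.
A valid 2-coloring: color 1: [3, 5, 8, 9]; color 2: [4, 6, 7].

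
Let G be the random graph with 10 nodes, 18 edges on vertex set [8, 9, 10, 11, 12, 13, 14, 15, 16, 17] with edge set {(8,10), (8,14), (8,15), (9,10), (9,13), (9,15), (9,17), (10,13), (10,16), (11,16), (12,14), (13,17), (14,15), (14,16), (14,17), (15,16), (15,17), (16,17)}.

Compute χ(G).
Clique number ω(G) = 4 (lower bound: χ ≥ ω).
The clique on [14, 15, 16, 17] has size 4, forcing χ ≥ 4, and the coloring below uses 4 colors, so χ(G) = 4.
A valid 4-coloring: color 1: [9, 11, 14]; color 2: [8, 12, 13, 16]; color 3: [10, 17]; color 4: [15].

χ(G) = 4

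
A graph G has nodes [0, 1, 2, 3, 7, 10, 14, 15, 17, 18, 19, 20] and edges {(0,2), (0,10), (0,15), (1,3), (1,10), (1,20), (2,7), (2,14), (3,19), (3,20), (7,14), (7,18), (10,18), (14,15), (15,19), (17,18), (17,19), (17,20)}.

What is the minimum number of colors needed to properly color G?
χ(G) = 3

Clique number ω(G) = 3 (lower bound: χ ≥ ω).
The clique on [1, 3, 20] has size 3, forcing χ ≥ 3, and the coloring below uses 3 colors, so χ(G) = 3.
A valid 3-coloring: color 1: [3, 7, 10, 15, 17]; color 2: [0, 1, 14, 18, 19]; color 3: [2, 20].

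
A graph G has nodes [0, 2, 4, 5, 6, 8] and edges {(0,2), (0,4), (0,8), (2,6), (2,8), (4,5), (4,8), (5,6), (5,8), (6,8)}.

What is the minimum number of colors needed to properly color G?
χ(G) = 4

Clique number ω(G) = 3 (lower bound: χ ≥ ω).
Odd cycle [6, 5, 4, 0, 2] needs 3 colors (χ ≥ 3).
Vertex 8 is adjacent to every vertex of [0, 2, 4, 5, 6], which already need 3 colors among themselves, so 8 needs a new color (χ ≥ 4).
The coloring below uses 4 colors, so χ(G) = 4.
A valid 4-coloring: color 1: [8]; color 2: [0, 6]; color 3: [2, 5]; color 4: [4].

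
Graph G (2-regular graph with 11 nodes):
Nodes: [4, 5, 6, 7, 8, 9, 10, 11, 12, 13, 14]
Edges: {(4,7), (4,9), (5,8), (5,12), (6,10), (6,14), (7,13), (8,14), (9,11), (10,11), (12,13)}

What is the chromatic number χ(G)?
χ(G) = 3

Clique number ω(G) = 2 (lower bound: χ ≥ ω).
Odd cycle [4, 7, 13, 12, 5, 8, 14, 6, 10, 11, 9] needs 3 colors (χ ≥ 3).
The coloring below uses 3 colors, so χ(G) = 3.
A valid 3-coloring: color 1: [4, 6, 8, 11, 13]; color 2: [5, 7, 9, 10, 14]; color 3: [12].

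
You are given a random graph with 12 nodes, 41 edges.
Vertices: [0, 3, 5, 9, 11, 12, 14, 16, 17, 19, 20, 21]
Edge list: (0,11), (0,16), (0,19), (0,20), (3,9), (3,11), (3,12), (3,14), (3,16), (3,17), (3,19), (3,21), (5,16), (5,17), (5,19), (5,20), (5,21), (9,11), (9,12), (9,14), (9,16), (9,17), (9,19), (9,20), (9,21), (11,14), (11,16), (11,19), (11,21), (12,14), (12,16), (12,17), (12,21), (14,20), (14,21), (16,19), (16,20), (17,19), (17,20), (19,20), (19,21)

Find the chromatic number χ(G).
χ(G) = 5

Clique number ω(G) = 5 (lower bound: χ ≥ ω).
The clique on [3, 9, 11, 16, 19] has size 5, forcing χ ≥ 5, and the coloring below uses 5 colors, so χ(G) = 5.
A valid 5-coloring: color 1: [14, 19]; color 2: [0, 5, 9]; color 3: [3, 20]; color 4: [16, 17, 21]; color 5: [11, 12].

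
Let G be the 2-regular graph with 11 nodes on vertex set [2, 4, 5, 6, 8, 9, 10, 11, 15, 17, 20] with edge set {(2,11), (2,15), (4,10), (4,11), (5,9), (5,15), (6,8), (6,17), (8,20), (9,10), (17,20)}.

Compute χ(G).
χ(G) = 3

Clique number ω(G) = 2 (lower bound: χ ≥ ω).
Odd cycle [2, 11, 4, 10, 9, 5, 15] needs 3 colors (χ ≥ 3).
The coloring below uses 3 colors, so χ(G) = 3.
A valid 3-coloring: color 1: [5, 6, 10, 11, 20]; color 2: [2, 4, 8, 9, 17]; color 3: [15].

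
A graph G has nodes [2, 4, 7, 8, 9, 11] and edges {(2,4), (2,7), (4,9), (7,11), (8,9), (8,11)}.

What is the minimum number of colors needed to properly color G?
χ(G) = 2

Clique number ω(G) = 2 (lower bound: χ ≥ ω).
The graph is bipartite (no odd cycle), so 2 colors suffice: χ(G) = 2.
A valid 2-coloring: color 1: [4, 7, 8]; color 2: [2, 9, 11].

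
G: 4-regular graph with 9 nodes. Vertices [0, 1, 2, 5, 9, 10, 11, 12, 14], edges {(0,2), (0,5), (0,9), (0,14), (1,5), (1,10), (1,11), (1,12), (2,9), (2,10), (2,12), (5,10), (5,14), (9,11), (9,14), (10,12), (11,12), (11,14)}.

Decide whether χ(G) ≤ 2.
No, G is not 2-colorable

The clique on vertices [0, 2, 9] has size 3 > 2, so it alone needs 3 colors.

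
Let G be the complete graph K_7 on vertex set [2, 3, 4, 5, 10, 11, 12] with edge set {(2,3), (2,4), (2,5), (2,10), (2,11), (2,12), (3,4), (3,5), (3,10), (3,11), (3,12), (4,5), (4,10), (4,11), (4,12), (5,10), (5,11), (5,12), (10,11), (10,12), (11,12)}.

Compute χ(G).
Clique number ω(G) = 7 (lower bound: χ ≥ ω).
The clique on [2, 3, 4, 5, 10, 11, 12] has size 7, forcing χ ≥ 7, and the coloring below uses 7 colors, so χ(G) = 7.
A valid 7-coloring: color 1: [12]; color 2: [2]; color 3: [11]; color 4: [4]; color 5: [3]; color 6: [5]; color 7: [10].

χ(G) = 7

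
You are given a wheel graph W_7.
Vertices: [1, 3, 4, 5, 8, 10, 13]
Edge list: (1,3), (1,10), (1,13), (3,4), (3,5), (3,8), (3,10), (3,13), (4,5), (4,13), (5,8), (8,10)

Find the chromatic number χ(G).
Clique number ω(G) = 3 (lower bound: χ ≥ ω).
The clique on [3, 8, 10] has size 3, forcing χ ≥ 3, and the coloring below uses 3 colors, so χ(G) = 3.
A valid 3-coloring: color 1: [3]; color 2: [5, 10, 13]; color 3: [1, 4, 8].

χ(G) = 3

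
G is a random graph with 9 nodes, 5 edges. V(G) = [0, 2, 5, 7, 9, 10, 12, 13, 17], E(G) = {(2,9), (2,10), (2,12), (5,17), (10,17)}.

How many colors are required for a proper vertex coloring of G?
Clique number ω(G) = 2 (lower bound: χ ≥ ω).
The graph is bipartite (no odd cycle), so 2 colors suffice: χ(G) = 2.
A valid 2-coloring: color 1: [0, 2, 7, 13, 17]; color 2: [5, 9, 10, 12].

χ(G) = 2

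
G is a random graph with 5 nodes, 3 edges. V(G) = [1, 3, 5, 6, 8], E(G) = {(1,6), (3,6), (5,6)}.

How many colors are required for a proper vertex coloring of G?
Clique number ω(G) = 2 (lower bound: χ ≥ ω).
The graph is bipartite (no odd cycle), so 2 colors suffice: χ(G) = 2.
A valid 2-coloring: color 1: [6, 8]; color 2: [1, 3, 5].

χ(G) = 2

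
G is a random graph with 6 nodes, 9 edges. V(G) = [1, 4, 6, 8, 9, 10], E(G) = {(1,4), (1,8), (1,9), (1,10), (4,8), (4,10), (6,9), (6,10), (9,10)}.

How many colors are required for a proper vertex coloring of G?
Clique number ω(G) = 3 (lower bound: χ ≥ ω).
The clique on [1, 4, 8] has size 3, forcing χ ≥ 3, and the coloring below uses 3 colors, so χ(G) = 3.
A valid 3-coloring: color 1: [1, 6]; color 2: [8, 10]; color 3: [4, 9].

χ(G) = 3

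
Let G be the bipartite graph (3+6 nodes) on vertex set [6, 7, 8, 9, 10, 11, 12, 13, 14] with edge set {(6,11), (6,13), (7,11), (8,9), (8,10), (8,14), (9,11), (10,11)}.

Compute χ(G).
Clique number ω(G) = 2 (lower bound: χ ≥ ω).
The graph is bipartite (no odd cycle), so 2 colors suffice: χ(G) = 2.
A valid 2-coloring: color 1: [8, 11, 12, 13]; color 2: [6, 7, 9, 10, 14].

χ(G) = 2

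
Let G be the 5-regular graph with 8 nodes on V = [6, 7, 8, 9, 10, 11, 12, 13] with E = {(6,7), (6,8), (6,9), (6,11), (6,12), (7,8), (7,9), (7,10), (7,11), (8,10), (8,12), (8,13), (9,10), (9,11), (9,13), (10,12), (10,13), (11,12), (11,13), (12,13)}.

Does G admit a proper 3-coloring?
The clique on vertices [8, 10, 12, 13] has size 4 > 3, so it alone needs 4 colors.

No, G is not 3-colorable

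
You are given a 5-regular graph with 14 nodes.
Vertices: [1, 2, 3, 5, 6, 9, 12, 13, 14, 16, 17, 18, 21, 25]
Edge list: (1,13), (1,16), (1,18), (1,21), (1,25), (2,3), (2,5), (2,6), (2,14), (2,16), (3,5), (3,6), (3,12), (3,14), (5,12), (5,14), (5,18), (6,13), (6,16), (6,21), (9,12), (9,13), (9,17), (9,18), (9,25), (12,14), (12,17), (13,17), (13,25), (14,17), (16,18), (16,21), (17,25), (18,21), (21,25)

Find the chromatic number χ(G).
χ(G) = 4

Clique number ω(G) = 4 (lower bound: χ ≥ ω).
The clique on [1, 16, 18, 21] has size 4, forcing χ ≥ 4, and the coloring below uses 4 colors, so χ(G) = 4.
A valid 4-coloring: color 1: [6, 14, 18, 25]; color 2: [2, 12, 13, 21]; color 3: [3, 16, 17]; color 4: [1, 5, 9].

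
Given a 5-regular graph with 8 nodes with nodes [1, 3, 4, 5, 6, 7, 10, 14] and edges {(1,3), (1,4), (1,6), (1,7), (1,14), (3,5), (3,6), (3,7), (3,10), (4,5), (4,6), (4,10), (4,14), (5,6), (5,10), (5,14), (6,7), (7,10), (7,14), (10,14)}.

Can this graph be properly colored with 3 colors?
No, G is not 3-colorable

The clique on vertices [1, 3, 6, 7] has size 4 > 3, so it alone needs 4 colors.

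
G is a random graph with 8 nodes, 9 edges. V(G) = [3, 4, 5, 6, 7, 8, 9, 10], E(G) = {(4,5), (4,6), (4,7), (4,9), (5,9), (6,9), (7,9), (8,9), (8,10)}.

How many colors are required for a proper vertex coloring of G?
χ(G) = 3

Clique number ω(G) = 3 (lower bound: χ ≥ ω).
The clique on [4, 5, 9] has size 3, forcing χ ≥ 3, and the coloring below uses 3 colors, so χ(G) = 3.
A valid 3-coloring: color 1: [3, 9, 10]; color 2: [4, 8]; color 3: [5, 6, 7].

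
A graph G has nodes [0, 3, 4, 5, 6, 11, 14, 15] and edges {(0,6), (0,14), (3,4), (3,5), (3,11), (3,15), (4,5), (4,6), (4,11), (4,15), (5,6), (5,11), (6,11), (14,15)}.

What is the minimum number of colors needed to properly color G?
χ(G) = 4

Clique number ω(G) = 4 (lower bound: χ ≥ ω).
The clique on [3, 4, 5, 11] has size 4, forcing χ ≥ 4, and the coloring below uses 4 colors, so χ(G) = 4.
A valid 4-coloring: color 1: [0, 4]; color 2: [5, 15]; color 3: [3, 6, 14]; color 4: [11].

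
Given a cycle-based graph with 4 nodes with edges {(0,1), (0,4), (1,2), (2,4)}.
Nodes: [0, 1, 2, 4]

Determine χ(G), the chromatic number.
χ(G) = 2

Clique number ω(G) = 2 (lower bound: χ ≥ ω).
The graph is bipartite (no odd cycle), so 2 colors suffice: χ(G) = 2.
A valid 2-coloring: color 1: [0, 2]; color 2: [1, 4].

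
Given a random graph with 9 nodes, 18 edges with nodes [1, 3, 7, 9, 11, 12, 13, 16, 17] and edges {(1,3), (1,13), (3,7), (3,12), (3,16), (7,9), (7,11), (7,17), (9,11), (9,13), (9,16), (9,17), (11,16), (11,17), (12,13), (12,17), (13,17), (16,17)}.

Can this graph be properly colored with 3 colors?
The clique on vertices [9, 11, 16, 17] has size 4 > 3, so it alone needs 4 colors.

No, G is not 3-colorable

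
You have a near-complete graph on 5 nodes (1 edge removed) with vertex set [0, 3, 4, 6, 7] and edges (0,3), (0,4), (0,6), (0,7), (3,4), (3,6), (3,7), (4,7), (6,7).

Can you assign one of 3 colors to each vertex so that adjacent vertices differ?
The clique on vertices [0, 3, 4, 7] has size 4 > 3, so it alone needs 4 colors.

No, G is not 3-colorable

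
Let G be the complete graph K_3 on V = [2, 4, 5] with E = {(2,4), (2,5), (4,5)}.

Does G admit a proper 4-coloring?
A valid 4-coloring: color 1: [2]; color 2: [4]; color 3: [5].
(χ(G) = 3 ≤ 4.)

Yes, G is 4-colorable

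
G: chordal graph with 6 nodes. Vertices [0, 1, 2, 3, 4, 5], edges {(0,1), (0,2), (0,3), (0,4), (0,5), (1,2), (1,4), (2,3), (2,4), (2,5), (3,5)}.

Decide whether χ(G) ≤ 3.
No, G is not 3-colorable

The clique on vertices [0, 1, 2, 4] has size 4 > 3, so it alone needs 4 colors.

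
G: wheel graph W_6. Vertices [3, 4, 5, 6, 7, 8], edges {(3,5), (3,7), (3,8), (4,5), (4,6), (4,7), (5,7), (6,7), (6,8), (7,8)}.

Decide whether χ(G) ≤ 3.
No, G is not 3-colorable

Odd cycle [3, 5, 4, 6, 8] needs 3 colors (χ ≥ 3).
Vertex 7 is adjacent to every vertex of [3, 4, 5, 6, 8], which already need 3 colors among themselves, so 7 needs a new color (χ ≥ 4).
Hence χ(G) ≥ 4 > 3, so no proper 3-coloring exists.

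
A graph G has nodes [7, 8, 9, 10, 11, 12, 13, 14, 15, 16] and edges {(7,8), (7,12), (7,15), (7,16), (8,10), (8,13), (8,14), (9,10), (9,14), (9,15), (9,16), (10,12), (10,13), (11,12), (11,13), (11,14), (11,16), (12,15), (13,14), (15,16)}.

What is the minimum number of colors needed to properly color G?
Clique number ω(G) = 3 (lower bound: χ ≥ ω).
Suppose a proper 3-coloring c exists. The clique [7, 12, 15] takes 3 distinct colors; by symmetry let c(7) = 1, c(12) = 2, c(15) = 3.
- Vertex 16: neighbors [7, 15] already have colors [1, 3] ⇒ c(16) = 2.
- Vertex 9: neighbors [16, 15] already have colors [2, 3] ⇒ c(9) = 1.
- Vertex 10: neighbors [9, 12] already have colors [1, 2] ⇒ c(10) = 3.
- Vertex 8: neighbors [7, 10] already have colors [1, 3] ⇒ c(8) = 2.
- Vertex 13: neighbors [8, 10] already have colors [2, 3] ⇒ c(13) = 1.
- Vertex 11: neighbors [13, 12] already have colors [1, 2] ⇒ c(11) = 3.
- Vertex 14: neighbors [9, 8, 11] already have colors [1, 2, 3] — all 3 colors blocked. Contradiction.
The forced assignments end in a contradiction, so G has no proper 3-coloring (χ ≥ 4).
The coloring below uses 4 colors, so χ(G) = 4.
A valid 4-coloring: color 1: [8, 12, 16]; color 2: [7, 9, 13]; color 3: [10, 14, 15]; color 4: [11].

χ(G) = 4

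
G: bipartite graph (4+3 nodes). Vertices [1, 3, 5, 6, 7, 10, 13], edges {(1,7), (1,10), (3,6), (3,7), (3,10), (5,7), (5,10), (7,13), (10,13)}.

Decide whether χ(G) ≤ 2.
A valid 2-coloring: color 1: [6, 7, 10]; color 2: [1, 3, 5, 13].
(χ(G) = 2 ≤ 2.)

Yes, G is 2-colorable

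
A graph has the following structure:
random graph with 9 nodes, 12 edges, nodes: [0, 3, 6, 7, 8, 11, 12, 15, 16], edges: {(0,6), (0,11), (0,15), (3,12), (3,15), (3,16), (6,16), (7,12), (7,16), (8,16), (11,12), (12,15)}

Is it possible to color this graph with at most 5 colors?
Yes, G is 5-colorable

A valid 5-coloring: color 1: [0, 12, 16]; color 2: [6, 7, 8, 11, 15]; color 3: [3].
(χ(G) = 3 ≤ 5.)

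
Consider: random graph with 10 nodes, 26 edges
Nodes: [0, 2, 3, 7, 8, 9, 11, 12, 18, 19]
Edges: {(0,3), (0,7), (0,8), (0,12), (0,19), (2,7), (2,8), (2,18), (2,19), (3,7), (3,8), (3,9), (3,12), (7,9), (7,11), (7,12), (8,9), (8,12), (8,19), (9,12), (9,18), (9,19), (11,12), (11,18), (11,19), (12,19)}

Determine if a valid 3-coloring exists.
No, G is not 3-colorable

The clique on vertices [0, 8, 12, 19] has size 4 > 3, so it alone needs 4 colors.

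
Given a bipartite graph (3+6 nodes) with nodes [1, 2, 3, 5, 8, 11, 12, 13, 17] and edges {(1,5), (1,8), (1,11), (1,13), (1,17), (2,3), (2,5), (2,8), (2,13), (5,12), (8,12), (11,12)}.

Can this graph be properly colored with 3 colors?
Yes, G is 3-colorable

A valid 3-coloring: color 1: [1, 2, 12]; color 2: [3, 5, 8, 11, 13, 17].
(χ(G) = 2 ≤ 3.)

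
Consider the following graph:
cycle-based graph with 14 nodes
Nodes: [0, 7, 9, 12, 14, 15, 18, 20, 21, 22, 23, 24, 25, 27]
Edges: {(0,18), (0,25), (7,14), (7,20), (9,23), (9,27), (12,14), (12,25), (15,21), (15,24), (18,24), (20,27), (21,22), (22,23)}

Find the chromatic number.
Clique number ω(G) = 2 (lower bound: χ ≥ ω).
The graph is bipartite (no odd cycle), so 2 colors suffice: χ(G) = 2.
A valid 2-coloring: color 1: [0, 7, 12, 21, 23, 24, 27]; color 2: [9, 14, 15, 18, 20, 22, 25].

χ(G) = 2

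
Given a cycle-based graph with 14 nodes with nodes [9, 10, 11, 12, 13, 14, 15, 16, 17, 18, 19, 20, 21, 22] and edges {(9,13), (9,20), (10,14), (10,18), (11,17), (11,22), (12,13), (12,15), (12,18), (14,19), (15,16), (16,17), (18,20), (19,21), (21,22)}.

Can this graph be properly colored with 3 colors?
A valid 3-coloring: color 1: [9, 14, 15, 17, 18, 22]; color 2: [10, 11, 12, 16, 19, 20]; color 3: [13, 21].
(χ(G) = 3 ≤ 3.)

Yes, G is 3-colorable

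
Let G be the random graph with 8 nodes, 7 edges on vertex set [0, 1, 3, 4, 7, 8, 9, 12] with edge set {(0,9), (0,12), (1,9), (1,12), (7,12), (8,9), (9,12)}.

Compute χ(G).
Clique number ω(G) = 3 (lower bound: χ ≥ ω).
The clique on [0, 9, 12] has size 3, forcing χ ≥ 3, and the coloring below uses 3 colors, so χ(G) = 3.
A valid 3-coloring: color 1: [3, 4, 8, 12]; color 2: [7, 9]; color 3: [0, 1].

χ(G) = 3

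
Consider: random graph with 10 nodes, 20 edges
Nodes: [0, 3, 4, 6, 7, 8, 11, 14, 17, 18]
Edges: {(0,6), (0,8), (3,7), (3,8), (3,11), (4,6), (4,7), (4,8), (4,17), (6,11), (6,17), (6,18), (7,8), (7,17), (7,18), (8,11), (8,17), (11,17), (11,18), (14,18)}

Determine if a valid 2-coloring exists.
No, G is not 2-colorable

The clique on vertices [4, 7, 8, 17] has size 4 > 2, so it alone needs 4 colors.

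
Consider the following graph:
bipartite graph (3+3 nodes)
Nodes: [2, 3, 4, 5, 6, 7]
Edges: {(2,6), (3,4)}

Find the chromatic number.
Clique number ω(G) = 2 (lower bound: χ ≥ ω).
The graph is bipartite (no odd cycle), so 2 colors suffice: χ(G) = 2.
A valid 2-coloring: color 1: [3, 5, 6, 7]; color 2: [2, 4].

χ(G) = 2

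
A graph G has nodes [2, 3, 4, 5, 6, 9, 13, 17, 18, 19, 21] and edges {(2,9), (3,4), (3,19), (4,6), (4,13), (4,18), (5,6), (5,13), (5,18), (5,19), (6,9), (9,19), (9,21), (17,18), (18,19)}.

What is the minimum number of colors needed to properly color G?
Clique number ω(G) = 3 (lower bound: χ ≥ ω).
The clique on [5, 18, 19] has size 3, forcing χ ≥ 3, and the coloring below uses 3 colors, so χ(G) = 3.
A valid 3-coloring: color 1: [3, 9, 13, 18]; color 2: [2, 4, 5, 17, 21]; color 3: [6, 19].

χ(G) = 3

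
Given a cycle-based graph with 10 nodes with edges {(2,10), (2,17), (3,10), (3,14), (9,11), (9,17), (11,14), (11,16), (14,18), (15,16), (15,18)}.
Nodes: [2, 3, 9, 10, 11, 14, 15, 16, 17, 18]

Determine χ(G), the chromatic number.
Clique number ω(G) = 2 (lower bound: χ ≥ ω).
Odd cycle [18, 15, 16, 11, 14] needs 3 colors (χ ≥ 3).
The coloring below uses 3 colors, so χ(G) = 3.
A valid 3-coloring: color 1: [2, 9, 14, 15]; color 2: [10, 11, 17, 18]; color 3: [3, 16].

χ(G) = 3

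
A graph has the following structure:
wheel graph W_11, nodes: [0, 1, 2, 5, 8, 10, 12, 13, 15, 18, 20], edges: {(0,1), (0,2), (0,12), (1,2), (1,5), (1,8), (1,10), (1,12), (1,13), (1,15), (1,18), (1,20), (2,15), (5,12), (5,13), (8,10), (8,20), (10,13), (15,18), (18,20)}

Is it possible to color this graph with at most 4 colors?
A valid 4-coloring: color 1: [1]; color 2: [2, 8, 12, 13, 18]; color 3: [0, 5, 10, 15, 20].
(χ(G) = 3 ≤ 4.)

Yes, G is 4-colorable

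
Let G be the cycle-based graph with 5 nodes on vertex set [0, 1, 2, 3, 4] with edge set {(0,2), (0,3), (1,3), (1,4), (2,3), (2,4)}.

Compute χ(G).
χ(G) = 3

Clique number ω(G) = 3 (lower bound: χ ≥ ω).
The clique on [0, 2, 3] has size 3, forcing χ ≥ 3, and the coloring below uses 3 colors, so χ(G) = 3.
A valid 3-coloring: color 1: [3, 4]; color 2: [1, 2]; color 3: [0].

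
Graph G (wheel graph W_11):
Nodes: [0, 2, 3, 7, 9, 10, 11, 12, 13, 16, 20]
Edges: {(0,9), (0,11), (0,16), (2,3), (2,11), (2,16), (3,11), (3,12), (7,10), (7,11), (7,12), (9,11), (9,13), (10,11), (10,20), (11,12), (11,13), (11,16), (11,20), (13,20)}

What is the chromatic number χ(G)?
Clique number ω(G) = 3 (lower bound: χ ≥ ω).
The clique on [0, 11, 16] has size 3, forcing χ ≥ 3, and the coloring below uses 3 colors, so χ(G) = 3.
A valid 3-coloring: color 1: [11]; color 2: [3, 7, 9, 16, 20]; color 3: [0, 2, 10, 12, 13].

χ(G) = 3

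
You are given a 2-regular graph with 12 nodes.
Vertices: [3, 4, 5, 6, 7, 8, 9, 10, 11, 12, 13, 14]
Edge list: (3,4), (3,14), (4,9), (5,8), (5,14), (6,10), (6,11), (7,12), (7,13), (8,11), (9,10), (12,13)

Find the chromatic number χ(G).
Clique number ω(G) = 3 (lower bound: χ ≥ ω).
The clique on [7, 12, 13] has size 3, forcing χ ≥ 3, and the coloring below uses 3 colors, so χ(G) = 3.
A valid 3-coloring: color 1: [3, 5, 7, 9, 11]; color 2: [4, 6, 8, 12, 14]; color 3: [10, 13].

χ(G) = 3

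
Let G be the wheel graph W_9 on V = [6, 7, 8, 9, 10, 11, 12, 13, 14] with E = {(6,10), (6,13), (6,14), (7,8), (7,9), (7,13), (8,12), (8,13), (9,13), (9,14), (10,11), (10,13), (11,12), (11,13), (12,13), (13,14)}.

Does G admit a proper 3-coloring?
Yes, G is 3-colorable

A valid 3-coloring: color 1: [13]; color 2: [6, 8, 9, 11]; color 3: [7, 10, 12, 14].
(χ(G) = 3 ≤ 3.)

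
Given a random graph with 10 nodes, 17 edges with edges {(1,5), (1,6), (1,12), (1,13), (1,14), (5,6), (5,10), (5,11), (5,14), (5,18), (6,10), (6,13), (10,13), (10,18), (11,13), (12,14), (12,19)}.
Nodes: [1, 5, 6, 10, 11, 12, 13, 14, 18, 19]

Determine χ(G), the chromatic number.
χ(G) = 3

Clique number ω(G) = 3 (lower bound: χ ≥ ω).
The clique on [1, 6, 13] has size 3, forcing χ ≥ 3, and the coloring below uses 3 colors, so χ(G) = 3.
A valid 3-coloring: color 1: [5, 12, 13]; color 2: [1, 10, 11, 19]; color 3: [6, 14, 18].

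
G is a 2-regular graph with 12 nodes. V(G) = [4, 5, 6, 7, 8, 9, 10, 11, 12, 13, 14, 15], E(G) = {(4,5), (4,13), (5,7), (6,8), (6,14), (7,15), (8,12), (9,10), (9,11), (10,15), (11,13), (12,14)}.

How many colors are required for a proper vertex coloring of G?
Clique number ω(G) = 2 (lower bound: χ ≥ ω).
The graph is bipartite (no odd cycle), so 2 colors suffice: χ(G) = 2.
A valid 2-coloring: color 1: [4, 6, 7, 10, 11, 12]; color 2: [5, 8, 9, 13, 14, 15].

χ(G) = 2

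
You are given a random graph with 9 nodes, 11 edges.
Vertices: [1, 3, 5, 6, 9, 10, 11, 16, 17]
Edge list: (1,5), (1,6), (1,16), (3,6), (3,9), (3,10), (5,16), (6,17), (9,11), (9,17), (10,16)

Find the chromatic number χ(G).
χ(G) = 3

Clique number ω(G) = 3 (lower bound: χ ≥ ω).
The clique on [1, 5, 16] has size 3, forcing χ ≥ 3, and the coloring below uses 3 colors, so χ(G) = 3.
A valid 3-coloring: color 1: [6, 9, 16]; color 2: [1, 3, 11, 17]; color 3: [5, 10].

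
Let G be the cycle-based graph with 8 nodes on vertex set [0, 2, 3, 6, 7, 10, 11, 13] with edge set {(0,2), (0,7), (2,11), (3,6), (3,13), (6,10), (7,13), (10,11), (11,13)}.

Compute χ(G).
χ(G) = 3

Clique number ω(G) = 2 (lower bound: χ ≥ ω).
Odd cycle [2, 0, 7, 13, 11] needs 3 colors (χ ≥ 3).
The coloring below uses 3 colors, so χ(G) = 3.
A valid 3-coloring: color 1: [0, 6, 11]; color 2: [2, 10, 13]; color 3: [3, 7].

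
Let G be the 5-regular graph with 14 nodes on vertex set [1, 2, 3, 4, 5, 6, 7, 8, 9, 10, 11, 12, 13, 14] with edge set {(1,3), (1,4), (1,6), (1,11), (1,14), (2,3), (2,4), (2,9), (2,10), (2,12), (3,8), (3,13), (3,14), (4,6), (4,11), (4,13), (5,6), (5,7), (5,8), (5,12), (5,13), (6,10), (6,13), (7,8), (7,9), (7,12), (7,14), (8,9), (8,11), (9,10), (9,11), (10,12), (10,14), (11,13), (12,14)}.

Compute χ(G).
χ(G) = 4

Clique number ω(G) = 3 (lower bound: χ ≥ ω).
Suppose a proper 3-coloring c exists. The clique [1, 3, 14] takes 3 distinct colors; by symmetry let c(1) = 1, c(3) = 2, c(14) = 3.
- Vertex 2: neighbors [3] already have colors [2]; try each remaining color.
- Case c(2) = 1:
  - Vertex 10: neighbors [2, 14] already have colors [1, 3] ⇒ c(10) = 2.
  - Vertex 12: neighbors [2, 10, 14] already have colors [1, 2, 3] — all 3 colors blocked. Contradiction.
- Case c(2) = 3:
  - Vertex 4: neighbors [1, 2] already have colors [1, 3] ⇒ c(4) = 2.
  - Vertex 6: neighbors [1, 4] already have colors [1, 2] ⇒ c(6) = 3.
  - Vertex 11: neighbors [1, 4] already have colors [1, 2] ⇒ c(11) = 3.
  - Vertex 8: neighbors [3, 11] already have colors [2, 3] ⇒ c(8) = 1.
  - Vertex 5: neighbors [8, 6] already have colors [1, 3] ⇒ c(5) = 2.
  - Vertex 7: neighbors [8, 5, 14] already have colors [1, 2, 3] — all 3 colors blocked. Contradiction.
Every case ends in a contradiction, so G has no proper 3-coloring (χ ≥ 4).
The coloring below uses 4 colors, so χ(G) = 4.
A valid 4-coloring: color 1: [4, 5, 9, 14]; color 2: [3, 7, 10, 11]; color 3: [6, 8, 12]; color 4: [1, 2, 13].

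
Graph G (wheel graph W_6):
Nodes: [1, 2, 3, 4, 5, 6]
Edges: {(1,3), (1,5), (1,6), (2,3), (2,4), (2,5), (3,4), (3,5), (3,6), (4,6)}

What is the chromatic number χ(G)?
Clique number ω(G) = 3 (lower bound: χ ≥ ω).
Odd cycle [5, 1, 6, 4, 2] needs 3 colors (χ ≥ 3).
Vertex 3 is adjacent to every vertex of [1, 2, 4, 5, 6], which already need 3 colors among themselves, so 3 needs a new color (χ ≥ 4).
The coloring below uses 4 colors, so χ(G) = 4.
A valid 4-coloring: color 1: [3]; color 2: [4, 5]; color 3: [1, 2]; color 4: [6].

χ(G) = 4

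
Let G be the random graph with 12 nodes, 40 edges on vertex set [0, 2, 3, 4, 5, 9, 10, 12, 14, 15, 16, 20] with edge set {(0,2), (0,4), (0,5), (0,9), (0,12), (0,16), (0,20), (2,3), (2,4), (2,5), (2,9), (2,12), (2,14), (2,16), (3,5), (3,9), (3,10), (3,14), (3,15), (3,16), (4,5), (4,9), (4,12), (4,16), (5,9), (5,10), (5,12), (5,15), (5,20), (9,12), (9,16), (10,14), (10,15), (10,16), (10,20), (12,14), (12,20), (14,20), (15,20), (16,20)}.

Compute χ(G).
χ(G) = 6

Clique number ω(G) = 6 (lower bound: χ ≥ ω).
The clique on [0, 2, 4, 5, 9, 12] has size 6, forcing χ ≥ 6, and the coloring below uses 6 colors, so χ(G) = 6.
A valid 6-coloring: color 1: [5, 14, 16]; color 2: [2, 20]; color 3: [3, 12]; color 4: [9, 10]; color 5: [0, 15]; color 6: [4].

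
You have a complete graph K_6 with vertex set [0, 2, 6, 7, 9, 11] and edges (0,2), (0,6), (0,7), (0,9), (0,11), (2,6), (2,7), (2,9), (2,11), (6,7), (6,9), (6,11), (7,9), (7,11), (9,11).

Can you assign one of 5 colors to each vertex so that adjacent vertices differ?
No, G is not 5-colorable

The clique on vertices [0, 2, 6, 7, 9, 11] has size 6 > 5, so it alone needs 6 colors.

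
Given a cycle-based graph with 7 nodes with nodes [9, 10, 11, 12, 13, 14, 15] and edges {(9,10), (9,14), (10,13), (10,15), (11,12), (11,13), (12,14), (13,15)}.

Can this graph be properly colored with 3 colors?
A valid 3-coloring: color 1: [9, 12, 13]; color 2: [10, 11, 14]; color 3: [15].
(χ(G) = 3 ≤ 3.)

Yes, G is 3-colorable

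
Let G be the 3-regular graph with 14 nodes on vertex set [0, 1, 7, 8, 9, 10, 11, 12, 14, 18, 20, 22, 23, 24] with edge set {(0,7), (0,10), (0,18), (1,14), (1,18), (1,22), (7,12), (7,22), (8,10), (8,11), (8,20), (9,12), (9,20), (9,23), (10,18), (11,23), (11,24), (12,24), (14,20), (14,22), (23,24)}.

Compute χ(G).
Clique number ω(G) = 3 (lower bound: χ ≥ ω).
The clique on [0, 10, 18] has size 3, forcing χ ≥ 3, and the coloring below uses 3 colors, so χ(G) = 3.
A valid 3-coloring: color 1: [10, 11, 12, 20, 22]; color 2: [0, 1, 8, 9, 24]; color 3: [7, 14, 18, 23].

χ(G) = 3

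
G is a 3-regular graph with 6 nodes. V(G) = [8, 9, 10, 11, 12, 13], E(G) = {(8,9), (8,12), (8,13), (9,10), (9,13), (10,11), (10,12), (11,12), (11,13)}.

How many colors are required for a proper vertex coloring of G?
χ(G) = 3

Clique number ω(G) = 3 (lower bound: χ ≥ ω).
The clique on [8, 9, 13] has size 3, forcing χ ≥ 3, and the coloring below uses 3 colors, so χ(G) = 3.
A valid 3-coloring: color 1: [12, 13]; color 2: [9, 11]; color 3: [8, 10].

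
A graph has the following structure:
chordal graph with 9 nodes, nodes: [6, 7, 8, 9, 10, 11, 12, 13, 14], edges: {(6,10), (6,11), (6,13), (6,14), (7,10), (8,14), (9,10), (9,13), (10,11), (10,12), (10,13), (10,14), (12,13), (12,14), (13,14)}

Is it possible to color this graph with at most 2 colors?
The clique on vertices [10, 12, 13, 14] has size 4 > 2, so it alone needs 4 colors.

No, G is not 2-colorable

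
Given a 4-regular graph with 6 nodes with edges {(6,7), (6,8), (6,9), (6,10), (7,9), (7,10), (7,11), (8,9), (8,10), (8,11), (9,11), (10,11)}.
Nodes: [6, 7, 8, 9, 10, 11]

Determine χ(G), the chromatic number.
Clique number ω(G) = 3 (lower bound: χ ≥ ω).
The clique on [8, 9, 11] has size 3, forcing χ ≥ 3, and the coloring below uses 3 colors, so χ(G) = 3.
A valid 3-coloring: color 1: [6, 11]; color 2: [9, 10]; color 3: [7, 8].

χ(G) = 3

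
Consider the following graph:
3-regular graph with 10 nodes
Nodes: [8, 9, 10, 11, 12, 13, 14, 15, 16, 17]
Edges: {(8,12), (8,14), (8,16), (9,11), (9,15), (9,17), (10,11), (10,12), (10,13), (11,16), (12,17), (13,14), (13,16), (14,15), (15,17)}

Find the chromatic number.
χ(G) = 3

Clique number ω(G) = 3 (lower bound: χ ≥ ω).
The clique on [9, 15, 17] has size 3, forcing χ ≥ 3, and the coloring below uses 3 colors, so χ(G) = 3.
A valid 3-coloring: color 1: [8, 11, 13, 15]; color 2: [9, 12, 14, 16]; color 3: [10, 17].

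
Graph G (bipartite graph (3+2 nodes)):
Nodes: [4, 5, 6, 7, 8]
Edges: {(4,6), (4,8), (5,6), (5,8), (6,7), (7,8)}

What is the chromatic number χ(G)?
χ(G) = 2

Clique number ω(G) = 2 (lower bound: χ ≥ ω).
The graph is bipartite (no odd cycle), so 2 colors suffice: χ(G) = 2.
A valid 2-coloring: color 1: [6, 8]; color 2: [4, 5, 7].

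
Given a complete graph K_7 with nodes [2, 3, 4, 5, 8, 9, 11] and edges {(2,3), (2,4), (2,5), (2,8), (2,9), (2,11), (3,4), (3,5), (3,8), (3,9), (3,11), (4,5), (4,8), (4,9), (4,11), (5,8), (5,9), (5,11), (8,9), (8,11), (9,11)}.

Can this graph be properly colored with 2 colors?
No, G is not 2-colorable

The clique on vertices [2, 3, 4, 5, 8, 9, 11] has size 7 > 2, so it alone needs 7 colors.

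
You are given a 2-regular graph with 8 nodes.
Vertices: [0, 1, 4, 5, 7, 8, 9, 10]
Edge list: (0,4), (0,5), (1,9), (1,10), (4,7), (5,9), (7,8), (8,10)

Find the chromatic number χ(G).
χ(G) = 2

Clique number ω(G) = 2 (lower bound: χ ≥ ω).
The graph is bipartite (no odd cycle), so 2 colors suffice: χ(G) = 2.
A valid 2-coloring: color 1: [1, 4, 5, 8]; color 2: [0, 7, 9, 10].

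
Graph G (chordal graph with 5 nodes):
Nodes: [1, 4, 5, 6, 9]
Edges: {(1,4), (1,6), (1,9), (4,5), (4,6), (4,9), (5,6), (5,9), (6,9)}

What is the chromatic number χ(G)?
χ(G) = 4

Clique number ω(G) = 4 (lower bound: χ ≥ ω).
The clique on [1, 4, 6, 9] has size 4, forcing χ ≥ 4, and the coloring below uses 4 colors, so χ(G) = 4.
A valid 4-coloring: color 1: [6]; color 2: [4]; color 3: [9]; color 4: [1, 5].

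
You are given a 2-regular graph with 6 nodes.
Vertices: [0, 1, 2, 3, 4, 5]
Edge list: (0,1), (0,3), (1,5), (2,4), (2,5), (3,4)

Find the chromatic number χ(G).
Clique number ω(G) = 2 (lower bound: χ ≥ ω).
The graph is bipartite (no odd cycle), so 2 colors suffice: χ(G) = 2.
A valid 2-coloring: color 1: [1, 2, 3]; color 2: [0, 4, 5].

χ(G) = 2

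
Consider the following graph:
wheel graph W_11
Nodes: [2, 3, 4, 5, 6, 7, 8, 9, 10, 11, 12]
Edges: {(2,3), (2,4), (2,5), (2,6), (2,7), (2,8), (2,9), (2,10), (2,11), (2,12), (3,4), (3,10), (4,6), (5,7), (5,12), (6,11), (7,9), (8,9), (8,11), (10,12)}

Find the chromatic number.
χ(G) = 3

Clique number ω(G) = 3 (lower bound: χ ≥ ω).
The clique on [2, 3, 10] has size 3, forcing χ ≥ 3, and the coloring below uses 3 colors, so χ(G) = 3.
A valid 3-coloring: color 1: [2]; color 2: [4, 5, 9, 10, 11]; color 3: [3, 6, 7, 8, 12].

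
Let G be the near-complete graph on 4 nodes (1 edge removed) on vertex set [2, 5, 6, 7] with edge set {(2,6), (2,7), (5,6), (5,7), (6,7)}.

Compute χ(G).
χ(G) = 3

Clique number ω(G) = 3 (lower bound: χ ≥ ω).
The clique on [2, 6, 7] has size 3, forcing χ ≥ 3, and the coloring below uses 3 colors, so χ(G) = 3.
A valid 3-coloring: color 1: [7]; color 2: [6]; color 3: [2, 5].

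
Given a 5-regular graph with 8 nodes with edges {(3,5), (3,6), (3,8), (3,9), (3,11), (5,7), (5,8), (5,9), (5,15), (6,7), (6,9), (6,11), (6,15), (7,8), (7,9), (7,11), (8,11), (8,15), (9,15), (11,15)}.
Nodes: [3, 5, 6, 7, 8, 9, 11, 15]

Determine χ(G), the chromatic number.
χ(G) = 4

Clique number ω(G) = 3 (lower bound: χ ≥ ω).
Odd cycle [8, 5, 9, 6, 11] needs 3 colors (χ ≥ 3).
Vertex 3 is adjacent to every vertex of [5, 6, 8, 9, 11], which already need 3 colors among themselves, so 3 needs a new color (χ ≥ 4).
The coloring below uses 4 colors, so χ(G) = 4.
A valid 4-coloring: color 1: [3, 7, 15]; color 2: [5, 6]; color 3: [8, 9]; color 4: [11].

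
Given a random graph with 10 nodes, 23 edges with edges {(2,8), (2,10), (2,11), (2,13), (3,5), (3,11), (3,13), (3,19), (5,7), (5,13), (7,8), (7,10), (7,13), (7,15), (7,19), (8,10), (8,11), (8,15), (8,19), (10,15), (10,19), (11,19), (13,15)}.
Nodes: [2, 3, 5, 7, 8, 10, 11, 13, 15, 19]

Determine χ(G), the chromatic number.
χ(G) = 4

Clique number ω(G) = 4 (lower bound: χ ≥ ω).
The clique on [7, 8, 10, 19] has size 4, forcing χ ≥ 4, and the coloring below uses 4 colors, so χ(G) = 4.
A valid 4-coloring: color 1: [8, 13]; color 2: [7, 11]; color 3: [3, 10]; color 4: [2, 5, 15, 19].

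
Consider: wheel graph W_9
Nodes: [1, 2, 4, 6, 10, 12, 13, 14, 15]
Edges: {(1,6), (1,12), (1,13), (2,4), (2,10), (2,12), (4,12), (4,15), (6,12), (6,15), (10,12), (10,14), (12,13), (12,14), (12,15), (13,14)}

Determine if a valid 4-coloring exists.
A valid 4-coloring: color 1: [12]; color 2: [4, 6, 10, 13]; color 3: [1, 2, 14, 15].
(χ(G) = 3 ≤ 4.)

Yes, G is 4-colorable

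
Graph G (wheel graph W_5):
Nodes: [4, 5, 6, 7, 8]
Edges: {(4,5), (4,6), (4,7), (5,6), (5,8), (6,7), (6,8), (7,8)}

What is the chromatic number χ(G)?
Clique number ω(G) = 3 (lower bound: χ ≥ ω).
The clique on [5, 6, 8] has size 3, forcing χ ≥ 3, and the coloring below uses 3 colors, so χ(G) = 3.
A valid 3-coloring: color 1: [6]; color 2: [5, 7]; color 3: [4, 8].

χ(G) = 3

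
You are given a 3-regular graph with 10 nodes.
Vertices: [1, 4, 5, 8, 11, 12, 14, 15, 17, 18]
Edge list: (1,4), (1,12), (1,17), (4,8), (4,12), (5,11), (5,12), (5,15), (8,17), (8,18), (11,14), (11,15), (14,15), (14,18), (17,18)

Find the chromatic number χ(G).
χ(G) = 3

Clique number ω(G) = 3 (lower bound: χ ≥ ω).
The clique on [1, 4, 12] has size 3, forcing χ ≥ 3, and the coloring below uses 3 colors, so χ(G) = 3.
A valid 3-coloring: color 1: [1, 5, 8, 14]; color 2: [4, 15, 18]; color 3: [11, 12, 17].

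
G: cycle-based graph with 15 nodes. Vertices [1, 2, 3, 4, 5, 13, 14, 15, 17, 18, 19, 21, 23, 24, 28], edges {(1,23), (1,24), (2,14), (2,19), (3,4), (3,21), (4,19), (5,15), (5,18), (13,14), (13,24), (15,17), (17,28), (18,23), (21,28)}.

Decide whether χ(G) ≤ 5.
A valid 5-coloring: color 1: [1, 2, 4, 13, 17, 18, 21]; color 2: [3, 14, 15, 19, 23, 24, 28]; color 3: [5].
(χ(G) = 3 ≤ 5.)

Yes, G is 5-colorable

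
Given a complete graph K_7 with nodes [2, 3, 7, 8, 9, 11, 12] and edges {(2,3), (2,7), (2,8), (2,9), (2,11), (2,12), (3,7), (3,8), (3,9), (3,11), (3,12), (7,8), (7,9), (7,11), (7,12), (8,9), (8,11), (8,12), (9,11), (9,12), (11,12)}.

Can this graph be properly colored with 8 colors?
A valid 8-coloring: color 1: [11]; color 2: [2]; color 3: [7]; color 4: [3]; color 5: [8]; color 6: [9]; color 7: [12].
(χ(G) = 7 ≤ 8.)

Yes, G is 8-colorable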